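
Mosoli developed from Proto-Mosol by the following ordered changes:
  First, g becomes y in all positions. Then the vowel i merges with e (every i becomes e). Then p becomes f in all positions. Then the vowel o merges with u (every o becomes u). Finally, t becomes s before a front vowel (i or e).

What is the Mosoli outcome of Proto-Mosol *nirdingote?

nerdenyuse

Mosoli: *nirdingote
  nirdingote → nirdinyote   [unconditioned shift]
  nirdinyote → nerdenyote   [vowel merger]
  nerdenyote (rule 3 does not apply)
  nerdenyote → nerdenyute   [vowel merger]
  nerdenyute → nerdenyuse   [palatalisation]
  giving Mosoli nerdenyuse.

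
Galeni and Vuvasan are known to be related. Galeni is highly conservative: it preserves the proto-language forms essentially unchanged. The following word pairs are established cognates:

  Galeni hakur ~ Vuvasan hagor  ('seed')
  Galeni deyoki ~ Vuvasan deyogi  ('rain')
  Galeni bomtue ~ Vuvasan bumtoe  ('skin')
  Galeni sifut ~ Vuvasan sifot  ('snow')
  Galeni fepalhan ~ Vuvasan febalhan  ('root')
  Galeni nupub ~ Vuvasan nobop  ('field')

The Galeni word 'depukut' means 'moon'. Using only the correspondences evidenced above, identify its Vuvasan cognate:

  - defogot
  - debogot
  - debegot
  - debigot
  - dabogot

nupub ~ nobop — Galeni p corresponds to Vuvasan b between vowels (before a back vowel).
sifut ~ sifot — Galeni u corresponds to Vuvasan o after a consonant, before a consonant other than r, m, n, p, b, f, v.
hakur ~ hagor — Galeni k corresponds to Vuvasan g between vowels (before a back vowel).
Applying these to Galeni 'depukut':
  depukut → debukut   (p→b between vowels (before a back vowel))
  debukut → debokut   (u→o after a consonant, before a consonant other than r, m, n, p, b, f, v)
  debokut → debogut   (k→g between vowels (before a back vowel))
  debogut → debogot   (u→o after a consonant, before a consonant other than r, m, n, p, b, f, v)
So the Vuvasan cognate is 'debogot'.

debogot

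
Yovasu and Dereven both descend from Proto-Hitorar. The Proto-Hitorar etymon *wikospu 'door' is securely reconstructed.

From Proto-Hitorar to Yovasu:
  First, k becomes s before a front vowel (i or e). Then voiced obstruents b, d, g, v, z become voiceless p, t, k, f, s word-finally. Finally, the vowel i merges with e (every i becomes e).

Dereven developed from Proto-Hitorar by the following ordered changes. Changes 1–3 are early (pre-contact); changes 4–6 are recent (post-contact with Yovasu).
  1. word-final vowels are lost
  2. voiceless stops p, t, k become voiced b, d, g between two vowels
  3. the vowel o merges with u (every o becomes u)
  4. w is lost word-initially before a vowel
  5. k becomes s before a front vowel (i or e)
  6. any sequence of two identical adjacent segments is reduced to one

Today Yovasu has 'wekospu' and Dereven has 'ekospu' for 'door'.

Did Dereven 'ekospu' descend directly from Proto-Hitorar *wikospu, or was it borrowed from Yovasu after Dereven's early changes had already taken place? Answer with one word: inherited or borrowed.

If inherited, *wikospu would pass through all of Dereven's changes:
Dereven: *wikospu > wikosp > wigosp > wigusp > igusp  (by apocope, intervocalic voicing, vowel merger, glide loss)
If borrowed from Yovasu 'wekospu' after the early changes, it would undergo only the recent ones:
  rule 4 (glide loss): wekospu → ekospu
  rule 5 (palatalisation): no change (ekospu)
  rule 6 (degemination): no change (ekospu)
  ⇒ as a loan: ekospu
Dereven 'ekospu' matches the loan outcome 'ekospu', not the inherited 'igusp' — it skipped the early Dereven changes, so it was borrowed from Yovasu.

borrowed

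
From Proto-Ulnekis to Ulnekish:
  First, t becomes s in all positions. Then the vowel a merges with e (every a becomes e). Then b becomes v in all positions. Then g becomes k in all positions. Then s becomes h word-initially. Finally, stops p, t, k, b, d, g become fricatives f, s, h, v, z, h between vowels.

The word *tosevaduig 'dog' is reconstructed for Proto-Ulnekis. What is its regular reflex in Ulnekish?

hosevezuik

Ulnekish: start from *tosevaduig.
  rule 1 (unconditioned shift): tosevaduig → sosevaduig
  rule 2 (vowel merger): sosevaduig → soseveduig
  rule 3: no change — soseveduig
  rule 4 (unconditioned shift): soseveduig → soseveduik
  rule 5 (debuccalisation): soseveduik → hoseveduik
  rule 6 (intervocalic lenition): hoseveduik → hosevezuik
  ⇒ Ulnekish hosevezuik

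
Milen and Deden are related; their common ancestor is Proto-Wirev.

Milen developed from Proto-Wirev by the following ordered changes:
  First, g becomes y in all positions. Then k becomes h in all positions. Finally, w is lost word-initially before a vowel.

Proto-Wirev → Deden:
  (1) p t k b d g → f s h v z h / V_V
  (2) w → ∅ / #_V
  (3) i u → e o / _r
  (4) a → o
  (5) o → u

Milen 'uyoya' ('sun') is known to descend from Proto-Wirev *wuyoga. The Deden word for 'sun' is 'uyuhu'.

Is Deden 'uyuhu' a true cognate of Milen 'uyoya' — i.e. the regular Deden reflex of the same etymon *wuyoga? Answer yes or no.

yes

Derive the expected Deden reflex of *wuyoga:
Deden: start from *wuyoga.
  rule 1 (intervocalic lenition): wuyoga → wuyoha
  rule 2 (glide loss): wuyoha → uyoha
  rule 3: no change — uyoha
  rule 4 (vowel merger): uyoha → uyoho
  rule 5 (vowel merger): uyoho → uyuhu
  ⇒ Deden uyuhu
Deden 'uyuhu' matches the regular reflex exactly, so the pair is cognate.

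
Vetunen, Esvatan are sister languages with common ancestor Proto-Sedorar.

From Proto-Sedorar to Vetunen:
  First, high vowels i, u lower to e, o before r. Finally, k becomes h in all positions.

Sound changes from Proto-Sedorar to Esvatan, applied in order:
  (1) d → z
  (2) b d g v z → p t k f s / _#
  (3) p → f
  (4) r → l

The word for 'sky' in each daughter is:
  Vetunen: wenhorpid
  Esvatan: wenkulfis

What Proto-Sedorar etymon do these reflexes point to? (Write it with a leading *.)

Position 7: Vetunen has p, Esvatan has f. Vetunen preserves p here (none of its changes turn any other segment into p), so the proto-segment is *p.
Position 6: Vetunen has r, Esvatan has l. Vetunen preserves r here (none of its changes turn any other segment into r), so the proto-segment is *r.
Position 4: Vetunen has h, Esvatan has k. Taking the neighbouring segments as reconstructed: Vetunen h could go back to *k or *h; Esvatan k can only go back to *k — the one source consistent with every daughter is *k.
This points to *wenkurpid. Verify forward in each daughter:
Vetunen: *wenkurpid
  wenkurpid → wenkorpid   [pre-rhotic lowering]
  wenkorpid → wenhorpid   [unconditioned shift]
  giving Vetunen wenhorpid.
Esvatan: *wenkurpid > wenkurpiz > wenkurpis > wenkurfis > wenkulfis  (by unconditioned shift, final devoicing, unconditioned shift, unconditioned shift)
No other proto-form is consistent with every reflex, so the reconstruction is *wenkurpid.

*wenkurpid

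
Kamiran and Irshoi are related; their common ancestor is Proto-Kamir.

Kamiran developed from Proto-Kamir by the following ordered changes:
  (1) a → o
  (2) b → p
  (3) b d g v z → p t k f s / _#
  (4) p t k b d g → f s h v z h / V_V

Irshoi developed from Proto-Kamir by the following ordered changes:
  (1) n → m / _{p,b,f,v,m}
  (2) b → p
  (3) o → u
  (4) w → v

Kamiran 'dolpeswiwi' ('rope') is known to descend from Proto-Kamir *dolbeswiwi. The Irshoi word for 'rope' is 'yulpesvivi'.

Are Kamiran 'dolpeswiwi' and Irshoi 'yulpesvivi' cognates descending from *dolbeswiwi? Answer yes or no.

no

Derive the expected Irshoi reflex of *dolbeswiwi:
Irshoi: *dolbeswiwi
  dolbeswiwi (rule 1 does not apply)
  dolbeswiwi → dolpeswiwi   [unconditioned shift]
  dolpeswiwi → dulpeswiwi   [vowel merger]
  dulpeswiwi → dulpesvivi   [unconditioned shift]
  giving Irshoi dulpesvivi.
The regular Irshoi reflex would be 'dulpesvivi', but the attested form is 'yulpesvivi'. The correspondence is irregular, so they are not cognates (the Irshoi form has a different source).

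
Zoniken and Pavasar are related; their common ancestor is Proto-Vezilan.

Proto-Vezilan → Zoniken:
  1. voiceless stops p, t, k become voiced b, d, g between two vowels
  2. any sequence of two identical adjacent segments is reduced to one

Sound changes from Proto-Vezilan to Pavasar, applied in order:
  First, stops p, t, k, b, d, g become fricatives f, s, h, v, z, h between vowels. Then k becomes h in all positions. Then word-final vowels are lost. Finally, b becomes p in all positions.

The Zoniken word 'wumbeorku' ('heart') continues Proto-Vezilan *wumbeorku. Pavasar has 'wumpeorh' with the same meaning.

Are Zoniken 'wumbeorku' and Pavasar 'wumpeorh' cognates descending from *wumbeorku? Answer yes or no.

Derive the expected Pavasar reflex of *wumbeorku:
Pavasar: *wumbeorku
  wumbeorku (rule 1 does not apply)
  wumbeorku → wumbeorhu   [unconditioned shift]
  wumbeorhu → wumbeorh   [apocope]
  wumbeorh → wumpeorh   [unconditioned shift]
  giving Pavasar wumpeorh.
Pavasar 'wumpeorh' matches the regular reflex exactly, so the pair is cognate.

yes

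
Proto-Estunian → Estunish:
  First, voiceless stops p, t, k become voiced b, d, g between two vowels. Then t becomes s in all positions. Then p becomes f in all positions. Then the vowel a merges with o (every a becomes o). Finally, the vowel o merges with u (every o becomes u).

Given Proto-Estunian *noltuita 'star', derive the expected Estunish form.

nulsuidu

Estunish: *noltuita > noltuida > nolsuida > nolsuido > nulsuidu  (by intervocalic voicing, unconditioned shift, vowel merger, vowel merger)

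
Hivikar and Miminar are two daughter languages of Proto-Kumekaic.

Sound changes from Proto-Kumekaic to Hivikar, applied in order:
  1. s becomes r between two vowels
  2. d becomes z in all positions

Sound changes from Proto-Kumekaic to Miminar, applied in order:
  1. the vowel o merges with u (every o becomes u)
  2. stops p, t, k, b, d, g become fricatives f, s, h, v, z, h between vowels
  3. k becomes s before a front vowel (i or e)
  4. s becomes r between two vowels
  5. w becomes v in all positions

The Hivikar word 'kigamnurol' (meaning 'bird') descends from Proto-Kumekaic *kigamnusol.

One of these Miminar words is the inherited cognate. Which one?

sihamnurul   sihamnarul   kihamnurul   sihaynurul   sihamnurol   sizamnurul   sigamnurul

Miminar: start from *kigamnusol.
  rule 1 (vowel merger): kigamnusol → kigamnusul
  rule 2 (intervocalic lenition): kigamnusul → kihamnusul
  rule 3 (palatalisation): kihamnusul → sihamnusul
  rule 4 (rhotacism): sihamnusul → sihamnurul
  rule 5: no change — sihamnurul
  ⇒ Miminar sihamnurul
Among the options, 'sihamnurul' alone shows every Miminar change applied in order.

sihamnurul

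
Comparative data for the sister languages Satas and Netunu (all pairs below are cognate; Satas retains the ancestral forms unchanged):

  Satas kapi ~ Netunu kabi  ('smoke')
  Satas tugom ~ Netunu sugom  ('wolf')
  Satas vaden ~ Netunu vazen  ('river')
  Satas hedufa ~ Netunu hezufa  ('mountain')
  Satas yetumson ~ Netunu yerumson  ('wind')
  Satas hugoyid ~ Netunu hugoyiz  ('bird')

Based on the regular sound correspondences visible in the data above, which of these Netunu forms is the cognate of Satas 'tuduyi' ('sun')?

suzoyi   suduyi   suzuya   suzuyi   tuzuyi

tugom ~ sugom — Satas t corresponds to Netunu s word-initially before a back vowel.
hedufa ~ hezufa — Satas d corresponds to Netunu z between vowels (before a back vowel).
Applying these to Satas 'tuduyi':
  tuduyi → suduyi   (t→s word-initially before a back vowel)
  suduyi → suzuyi   (d→z between vowels (before a back vowel))
So the Netunu cognate is 'suzuyi'.

suzuyi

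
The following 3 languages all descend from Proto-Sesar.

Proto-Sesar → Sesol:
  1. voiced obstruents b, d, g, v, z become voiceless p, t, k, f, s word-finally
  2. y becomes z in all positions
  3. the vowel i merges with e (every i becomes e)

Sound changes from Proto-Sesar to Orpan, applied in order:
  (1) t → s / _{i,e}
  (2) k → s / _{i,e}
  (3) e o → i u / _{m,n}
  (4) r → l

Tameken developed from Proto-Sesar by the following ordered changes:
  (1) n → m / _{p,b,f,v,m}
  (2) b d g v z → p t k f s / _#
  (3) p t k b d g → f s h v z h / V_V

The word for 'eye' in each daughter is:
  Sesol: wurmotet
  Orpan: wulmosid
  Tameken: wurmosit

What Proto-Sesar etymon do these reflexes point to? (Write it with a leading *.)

Position 3: Sesol has r, Orpan has l, Tameken has r. Sesol preserves r here (none of its changes turn any other segment into r), so the proto-segment is *r.
Position 8: Sesol has t, Orpan has d, Tameken has t. Orpan preserves d here (none of its changes turn any other segment into d), so the proto-segment is *d.
Position 6: Sesol has t, Orpan has s, Tameken has s. Taking the neighbouring segments as reconstructed: Sesol t can only go back to *t; Orpan s could go back to *t or *k or *s; Tameken s could go back to *t or *s — the one source consistent with every daughter is *t.
Verify the candidate proto-form against each daughter:
Sesol: start from *wurmotid.
  rule 1 (final devoicing): wurmotid → wurmotit
  rule 2: no change — wurmotit
  rule 3 (vowel merger): wurmotit → wurmotet
  ⇒ Sesol wurmotet
Orpan: *wurmotid
  wurmotid → wurmosid   [palatalisation]
  wurmosid (rule 2 does not apply)
  wurmosid (rule 3 does not apply)
  wurmosid → wulmosid   [unconditioned shift]
  giving Orpan wulmosid.
Tameken: *wurmotid
  wurmotid (rule 1 does not apply)
  wurmotid → wurmotit   [final devoicing]
  wurmotit → wurmosit   [intervocalic lenition]
  giving Tameken wurmosit.
No other proto-form is consistent with every reflex, so the reconstruction is *wurmotid.

*wurmotid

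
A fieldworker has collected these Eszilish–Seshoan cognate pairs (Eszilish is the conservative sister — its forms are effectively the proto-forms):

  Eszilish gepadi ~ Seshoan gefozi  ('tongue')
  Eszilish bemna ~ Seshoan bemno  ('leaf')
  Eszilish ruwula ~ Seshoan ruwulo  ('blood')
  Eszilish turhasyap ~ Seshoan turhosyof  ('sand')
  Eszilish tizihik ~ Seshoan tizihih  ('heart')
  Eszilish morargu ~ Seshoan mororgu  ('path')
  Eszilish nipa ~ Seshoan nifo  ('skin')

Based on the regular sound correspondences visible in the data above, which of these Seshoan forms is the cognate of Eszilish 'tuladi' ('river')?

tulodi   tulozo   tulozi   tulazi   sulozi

tulozi

gepadi ~ gefozi, turhasyap ~ turhosyof — Eszilish a corresponds to Seshoan o after a consonant, before a consonant other than r, m, n, p, b, f, v.
gepadi ~ gefozi — Eszilish d corresponds to Seshoan z between vowels (before a front vowel).
Applying these to Eszilish 'tuladi':
  tuladi → tulodi   (a→o after a consonant, before a consonant other than r, m, n, p, b, f, v)
  tulodi → tulozi   (d→z between vowels (before a front vowel))
So the Seshoan cognate is 'tulozi'.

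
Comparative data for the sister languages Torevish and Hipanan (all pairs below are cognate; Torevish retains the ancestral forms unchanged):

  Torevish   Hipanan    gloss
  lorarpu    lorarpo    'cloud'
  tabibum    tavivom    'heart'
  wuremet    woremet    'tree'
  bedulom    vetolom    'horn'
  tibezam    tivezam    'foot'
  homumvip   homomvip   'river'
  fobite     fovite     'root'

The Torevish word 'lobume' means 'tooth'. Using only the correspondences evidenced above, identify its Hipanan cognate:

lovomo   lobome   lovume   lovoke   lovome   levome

lovome

tabibum ~ tavivom — Torevish b corresponds to Hipanan v between vowels (before a back vowel).
tabibum ~ tavivom, homumvip ~ homomvip — Torevish u corresponds to Hipanan o after a consonant, before a nasal.
Applying these to Torevish 'lobume':
  lobume → lovume   (b→v between vowels (before a back vowel))
  lovume → lovome   (u→o after a consonant, before a nasal)
So the Hipanan cognate is 'lovome'.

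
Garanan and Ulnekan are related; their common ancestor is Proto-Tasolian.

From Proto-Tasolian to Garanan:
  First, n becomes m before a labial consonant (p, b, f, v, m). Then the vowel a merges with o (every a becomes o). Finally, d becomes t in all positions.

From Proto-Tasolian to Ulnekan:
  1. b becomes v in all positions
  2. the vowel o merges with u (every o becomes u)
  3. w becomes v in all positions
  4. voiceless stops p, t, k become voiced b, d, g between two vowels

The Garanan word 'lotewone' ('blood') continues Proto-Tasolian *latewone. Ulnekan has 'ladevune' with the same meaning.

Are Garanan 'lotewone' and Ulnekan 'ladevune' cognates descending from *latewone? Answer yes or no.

yes

Derive the expected Ulnekan reflex of *latewone:
Ulnekan: start from *latewone.
  rule 1: no change — latewone
  rule 2 (vowel merger): latewone → latewune
  rule 3 (unconditioned shift): latewune → latevune
  rule 4 (intervocalic voicing): latevune → ladevune
  ⇒ Ulnekan ladevune
Ulnekan 'ladevune' matches the regular reflex exactly, so the pair is cognate.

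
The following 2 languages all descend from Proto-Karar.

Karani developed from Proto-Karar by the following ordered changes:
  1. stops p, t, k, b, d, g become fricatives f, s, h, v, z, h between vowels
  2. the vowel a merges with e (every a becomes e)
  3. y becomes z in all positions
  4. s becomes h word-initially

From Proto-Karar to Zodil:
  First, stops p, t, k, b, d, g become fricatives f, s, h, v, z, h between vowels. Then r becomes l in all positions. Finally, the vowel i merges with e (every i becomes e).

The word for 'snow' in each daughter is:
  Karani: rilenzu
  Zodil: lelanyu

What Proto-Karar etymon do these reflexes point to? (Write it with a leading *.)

*rilanyu

Position 2: Karani has i, Zodil has e. Karani preserves i here (none of its changes turn any other segment into i), so the proto-segment is *i.
Position 4: Karani has e, Zodil has a. Zodil preserves a here (none of its changes turn any other segment into a), so the proto-segment is *a.
Position 1: Karani has r, Zodil has l. Karani preserves r here (none of its changes turn any other segment into r), so the proto-segment is *r.
Verify the candidate proto-form against each daughter:
Karani: start from *rilanyu.
  rule 1: no change — rilanyu
  rule 2 (vowel merger): rilanyu → rilenyu
  rule 3 (unconditioned shift): rilenyu → rilenzu
  rule 4: no change — rilenzu
  ⇒ Karani rilenzu
Zodil: start from *rilanyu.
  rule 1: no change — rilanyu
  rule 2 (unconditioned shift): rilanyu → lilanyu
  rule 3 (vowel merger): lilanyu → lelanyu
  ⇒ Zodil lelanyu
No other proto-form is consistent with every reflex, so the reconstruction is *rilanyu.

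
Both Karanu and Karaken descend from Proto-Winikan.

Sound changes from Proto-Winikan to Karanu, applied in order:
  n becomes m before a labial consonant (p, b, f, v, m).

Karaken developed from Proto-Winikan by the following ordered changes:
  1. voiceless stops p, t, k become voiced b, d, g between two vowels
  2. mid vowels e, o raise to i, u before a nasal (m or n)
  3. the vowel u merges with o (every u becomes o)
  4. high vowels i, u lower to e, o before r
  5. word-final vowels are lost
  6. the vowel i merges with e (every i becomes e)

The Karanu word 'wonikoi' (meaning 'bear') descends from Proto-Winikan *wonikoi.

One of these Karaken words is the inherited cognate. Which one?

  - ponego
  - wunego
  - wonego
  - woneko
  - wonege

Karaken: start from *wonikoi.
  rule 1 (intervocalic voicing): wonikoi → wonigoi
  rule 2 (pre-nasal raising): wonigoi → wunigoi
  rule 3 (vowel merger): wunigoi → wonigoi
  rule 4: no change — wonigoi
  rule 5 (apocope): wonigoi → wonigo
  rule 6 (vowel merger): wonigo → wonego
  ⇒ Karaken wonego
Among the options, 'wonego' alone shows every Karaken change applied in order.

wonego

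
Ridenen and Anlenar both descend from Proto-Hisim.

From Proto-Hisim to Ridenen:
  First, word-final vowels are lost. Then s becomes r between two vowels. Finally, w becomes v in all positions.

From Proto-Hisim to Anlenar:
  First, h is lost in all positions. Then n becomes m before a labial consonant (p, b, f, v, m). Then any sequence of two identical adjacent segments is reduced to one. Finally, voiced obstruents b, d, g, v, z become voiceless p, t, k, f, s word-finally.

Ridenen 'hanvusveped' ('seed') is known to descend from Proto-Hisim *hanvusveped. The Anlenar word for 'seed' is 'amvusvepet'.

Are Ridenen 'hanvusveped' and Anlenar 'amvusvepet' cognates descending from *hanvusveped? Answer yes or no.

yes

Derive the expected Anlenar reflex of *hanvusveped:
Anlenar: *hanvusveped
  hanvusveped → anvusveped   [h-loss]
  anvusveped → amvusveped   [nasal place assimilation]
  amvusveped (rule 3 does not apply)
  amvusveped → amvusvepet   [final devoicing]
  giving Anlenar amvusvepet.
Anlenar 'amvusvepet' matches the regular reflex exactly, so the pair is cognate.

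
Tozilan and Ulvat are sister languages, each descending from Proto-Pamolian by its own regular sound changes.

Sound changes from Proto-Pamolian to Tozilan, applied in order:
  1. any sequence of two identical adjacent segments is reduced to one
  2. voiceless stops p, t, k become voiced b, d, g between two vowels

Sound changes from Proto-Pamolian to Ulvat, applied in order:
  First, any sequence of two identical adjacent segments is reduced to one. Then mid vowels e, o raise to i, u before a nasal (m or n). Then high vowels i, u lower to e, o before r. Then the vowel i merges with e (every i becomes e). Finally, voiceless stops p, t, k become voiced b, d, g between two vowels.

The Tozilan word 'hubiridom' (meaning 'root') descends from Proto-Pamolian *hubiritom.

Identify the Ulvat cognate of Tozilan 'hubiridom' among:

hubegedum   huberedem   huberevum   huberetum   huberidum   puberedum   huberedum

huberedum

Ulvat: start from *hubiritom.
  rule 1: no change — hubiritom
  rule 2 (pre-nasal raising): hubiritom → hubiritum
  rule 3 (pre-rhotic lowering): hubiritum → huberitum
  rule 4 (vowel merger): huberitum → huberetum
  rule 5 (intervocalic voicing): huberetum → huberedum
  ⇒ Ulvat huberedum
Only 'huberedum' matches the regular Ulvat development of *hubiritom.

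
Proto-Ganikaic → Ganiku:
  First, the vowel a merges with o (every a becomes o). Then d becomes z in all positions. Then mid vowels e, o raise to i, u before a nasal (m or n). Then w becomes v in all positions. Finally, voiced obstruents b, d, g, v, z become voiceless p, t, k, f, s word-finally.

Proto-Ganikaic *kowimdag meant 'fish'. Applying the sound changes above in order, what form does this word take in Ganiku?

Ganiku: *kowimdag > kowimdog > kowimzog > kovimzog > kovimzok  (by vowel merger, unconditioned shift, unconditioned shift, final devoicing)

kovimzok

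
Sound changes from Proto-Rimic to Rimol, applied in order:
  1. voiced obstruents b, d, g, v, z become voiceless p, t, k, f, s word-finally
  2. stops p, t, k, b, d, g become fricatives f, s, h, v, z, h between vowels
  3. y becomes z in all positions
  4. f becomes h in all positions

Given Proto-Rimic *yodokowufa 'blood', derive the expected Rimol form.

zozohowuha

Rimol: start from *yodokowufa.
  rule 1: no change — yodokowufa
  rule 2 (intervocalic lenition): yodokowufa → yozohowufa
  rule 3 (unconditioned shift): yozohowufa → zozohowufa
  rule 4 (unconditioned shift): zozohowufa → zozohowuha
  ⇒ Rimol zozohowuha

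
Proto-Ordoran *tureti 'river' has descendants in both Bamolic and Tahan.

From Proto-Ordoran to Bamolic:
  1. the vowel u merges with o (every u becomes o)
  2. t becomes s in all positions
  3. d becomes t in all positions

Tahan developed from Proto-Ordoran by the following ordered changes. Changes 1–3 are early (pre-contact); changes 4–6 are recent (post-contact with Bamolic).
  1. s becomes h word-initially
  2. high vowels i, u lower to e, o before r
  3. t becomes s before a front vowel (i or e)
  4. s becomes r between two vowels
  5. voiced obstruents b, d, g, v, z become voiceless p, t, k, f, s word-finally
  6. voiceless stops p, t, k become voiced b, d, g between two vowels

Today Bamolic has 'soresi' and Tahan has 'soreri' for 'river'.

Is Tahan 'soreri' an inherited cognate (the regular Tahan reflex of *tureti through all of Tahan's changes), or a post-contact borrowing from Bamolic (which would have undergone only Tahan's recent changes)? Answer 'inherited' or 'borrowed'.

borrowed

If inherited, *tureti would pass through all of Tahan's changes:
Tahan: start from *tureti.
  rule 1: no change — tureti
  rule 2 (pre-rhotic lowering): tureti → toreti
  rule 3 (palatalisation): toreti → toresi
  rule 4 (rhotacism): toresi → toreri
  rule 5: no change — toreri
  rule 6: no change — toreri
  ⇒ Tahan toreri
If borrowed from Bamolic 'soresi' after the early changes, it would undergo only the recent ones:
  rule 4 (rhotacism): soresi → soreri
  rule 5 (final devoicing): no change (soreri)
  rule 6 (intervocalic voicing): no change (soreri)
  ⇒ as a loan: soreri
Tahan 'soreri' matches the loan outcome 'soreri', not the inherited 'toreri' — it skipped the early Tahan changes, so it was borrowed from Bamolic.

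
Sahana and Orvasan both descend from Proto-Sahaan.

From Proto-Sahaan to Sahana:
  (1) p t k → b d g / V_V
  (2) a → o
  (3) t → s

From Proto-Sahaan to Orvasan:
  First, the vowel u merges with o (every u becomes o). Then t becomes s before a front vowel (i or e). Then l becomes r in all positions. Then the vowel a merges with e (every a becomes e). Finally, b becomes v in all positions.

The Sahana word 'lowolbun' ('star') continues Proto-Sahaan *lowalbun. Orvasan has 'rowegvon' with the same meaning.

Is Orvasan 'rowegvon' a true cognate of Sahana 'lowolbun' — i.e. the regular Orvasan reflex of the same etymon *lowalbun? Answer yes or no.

no

Derive the expected Orvasan reflex of *lowalbun:
Orvasan: *lowalbun > lowalbon > rowarbon > rowerbon > rowervon  (by vowel merger, unconditioned shift, vowel merger, unconditioned shift)
The regular Orvasan reflex would be 'rowervon', but the attested form is 'rowegvon'. The correspondence is irregular, so they are not cognates (the Orvasan form has a different source).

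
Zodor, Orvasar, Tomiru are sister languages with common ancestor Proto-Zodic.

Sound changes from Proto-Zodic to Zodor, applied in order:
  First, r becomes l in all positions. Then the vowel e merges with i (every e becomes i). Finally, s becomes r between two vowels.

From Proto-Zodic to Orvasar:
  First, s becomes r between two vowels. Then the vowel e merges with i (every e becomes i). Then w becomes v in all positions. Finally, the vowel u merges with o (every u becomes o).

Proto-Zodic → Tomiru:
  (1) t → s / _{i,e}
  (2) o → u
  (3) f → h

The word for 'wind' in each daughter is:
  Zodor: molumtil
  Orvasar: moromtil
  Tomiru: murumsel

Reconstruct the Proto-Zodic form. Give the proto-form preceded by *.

*morumtel

Position 4: Zodor has u, Orvasar has o, Tomiru has u. Zodor preserves u here (none of its changes turn any other segment into u), so the proto-segment is *u.
Position 2: Zodor has o, Orvasar has o, Tomiru has u. Zodor preserves o here (none of its changes turn any other segment into o), so the proto-segment is *o.
Continuing position by position gives *morumtel; check it forward:
Zodor: start from *morumtel.
  rule 1 (unconditioned shift): morumtel → molumtel
  rule 2 (vowel merger): molumtel → molumtil
  rule 3: no change — molumtil
  ⇒ Zodor molumtil
Orvasar: *morumtel > morumtil > moromtil  (by vowel merger, vowel merger)
Tomiru: *morumtel
  morumtel → morumsel   [palatalisation]
  morumsel → murumsel   [vowel merger]
  murumsel (rule 3 does not apply)
  giving Tomiru murumsel.
Only *morumtel yields all of Zodor molumtil, Orvasar moromtil, Tomiru murumsel.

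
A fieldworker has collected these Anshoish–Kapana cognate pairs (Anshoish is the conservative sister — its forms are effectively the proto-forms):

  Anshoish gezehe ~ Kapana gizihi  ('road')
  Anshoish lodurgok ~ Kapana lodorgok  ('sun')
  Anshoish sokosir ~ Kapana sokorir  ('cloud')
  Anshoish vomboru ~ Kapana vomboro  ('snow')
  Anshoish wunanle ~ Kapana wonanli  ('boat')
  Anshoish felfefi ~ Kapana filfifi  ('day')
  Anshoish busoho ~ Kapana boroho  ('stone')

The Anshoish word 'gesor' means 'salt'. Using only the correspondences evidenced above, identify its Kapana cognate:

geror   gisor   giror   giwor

gezehe ~ gizihi, felfefi ~ filfifi — Anshoish e corresponds to Kapana i after a consonant, before a consonant other than r, m, n, p, b, f, v.
busoho ~ boroho — Anshoish s corresponds to Kapana r between vowels (before a back vowel).
Applying these to Anshoish 'gesor':
  gesor → gisor   (e→i after a consonant, before a consonant other than r, m, n, p, b, f, v)
  gisor → giror   (s→r between vowels (before a back vowel))
So the Kapana cognate is 'giror'.

giror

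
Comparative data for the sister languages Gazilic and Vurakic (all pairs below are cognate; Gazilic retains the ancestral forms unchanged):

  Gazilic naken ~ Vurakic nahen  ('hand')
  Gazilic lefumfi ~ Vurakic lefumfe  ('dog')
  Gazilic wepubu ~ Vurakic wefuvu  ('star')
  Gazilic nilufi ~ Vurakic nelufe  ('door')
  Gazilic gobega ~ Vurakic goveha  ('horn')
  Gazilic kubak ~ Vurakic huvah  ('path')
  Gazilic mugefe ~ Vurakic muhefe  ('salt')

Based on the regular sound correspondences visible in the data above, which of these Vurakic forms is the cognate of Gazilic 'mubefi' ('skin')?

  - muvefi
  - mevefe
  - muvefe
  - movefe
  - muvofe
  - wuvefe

gobega ~ goveha — Gazilic b corresponds to Vurakic v between vowels (before a front vowel).
lefumfi ~ lefumfe, nilufi ~ nelufe — Gazilic i corresponds to Vurakic e word-finally.
Applying these to Gazilic 'mubefi':
  mubefi → muvefi   (b→v between vowels (before a front vowel))
  muvefi → muvefe   (i→e word-finally)
So the Vurakic cognate is 'muvefe'.

muvefe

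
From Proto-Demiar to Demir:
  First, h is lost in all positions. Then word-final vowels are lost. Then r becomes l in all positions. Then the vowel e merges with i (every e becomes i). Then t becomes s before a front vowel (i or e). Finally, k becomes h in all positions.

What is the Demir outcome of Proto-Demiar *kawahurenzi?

hawaulinz

Demir: start from *kawahurenzi.
  rule 1 (h-loss): kawahurenzi → kawaurenzi
  rule 2 (apocope): kawaurenzi → kawaurenz
  rule 3 (unconditioned shift): kawaurenz → kawaulenz
  rule 4 (vowel merger): kawaulenz → kawaulinz
  rule 5: no change — kawaulinz
  rule 6 (unconditioned shift): kawaulinz → hawaulinz
  ⇒ Demir hawaulinz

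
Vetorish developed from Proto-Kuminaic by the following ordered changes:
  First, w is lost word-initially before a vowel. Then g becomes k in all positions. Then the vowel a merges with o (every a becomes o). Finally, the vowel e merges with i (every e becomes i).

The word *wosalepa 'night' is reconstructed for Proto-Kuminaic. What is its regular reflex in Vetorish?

Vetorish: *wosalepa
  wosalepa → osalepa   [glide loss]
  osalepa (rule 2 does not apply)
  osalepa → osolepo   [vowel merger]
  osolepo → osolipo   [vowel merger]
  giving Vetorish osolipo.

osolipo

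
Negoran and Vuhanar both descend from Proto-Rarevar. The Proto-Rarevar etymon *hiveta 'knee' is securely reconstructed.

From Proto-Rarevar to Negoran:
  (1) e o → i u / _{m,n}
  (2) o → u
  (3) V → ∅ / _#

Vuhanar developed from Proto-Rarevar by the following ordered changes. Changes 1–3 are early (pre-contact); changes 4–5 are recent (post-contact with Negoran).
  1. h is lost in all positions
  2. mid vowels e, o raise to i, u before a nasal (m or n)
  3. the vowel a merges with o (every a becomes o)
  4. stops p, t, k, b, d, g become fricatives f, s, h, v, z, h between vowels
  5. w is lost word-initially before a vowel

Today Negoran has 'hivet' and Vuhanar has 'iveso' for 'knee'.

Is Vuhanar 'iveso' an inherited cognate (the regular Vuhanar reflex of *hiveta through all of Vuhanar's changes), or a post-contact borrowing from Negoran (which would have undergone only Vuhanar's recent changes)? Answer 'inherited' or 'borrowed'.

inherited

If inherited, *hiveta would pass through all of Vuhanar's changes:
Vuhanar: *hiveta > iveta > iveto > iveso  (by h-loss, vowel merger, intervocalic lenition)
If borrowed from Negoran 'hivet' after the early changes, it would undergo only the recent ones:
  rule 4 (intervocalic lenition): no change (hivet)
  rule 5 (glide loss): no change (hivet)
  ⇒ as a loan: hivet
Vuhanar 'iveso' matches the inherited outcome exactly, so it is an inherited cognate, not a loan.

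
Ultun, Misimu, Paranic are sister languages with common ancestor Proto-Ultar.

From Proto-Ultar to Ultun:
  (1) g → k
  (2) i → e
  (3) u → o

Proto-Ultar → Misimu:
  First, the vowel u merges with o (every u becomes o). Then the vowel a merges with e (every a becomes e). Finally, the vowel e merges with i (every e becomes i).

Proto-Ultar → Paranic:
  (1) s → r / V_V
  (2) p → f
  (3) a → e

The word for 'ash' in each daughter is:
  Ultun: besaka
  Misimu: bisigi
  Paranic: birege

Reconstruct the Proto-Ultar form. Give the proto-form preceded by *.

Position 2: Ultun has e, Misimu has i, Paranic has i. Paranic preserves i here (none of its changes turn any other segment into i), so the proto-segment is *i.
Position 4: Ultun has a, Misimu has i, Paranic has e. Ultun preserves a here (none of its changes turn any other segment into a), so the proto-segment is *a.
Verify the candidate proto-form against each daughter:
Ultun: *bisaga
  bisaga → bisaka   [unconditioned shift]
  bisaka → besaka   [vowel merger]
  besaka (rule 3 does not apply)
  giving Ultun besaka.
Misimu: *bisaga
  bisaga (rule 1 does not apply)
  bisaga → bisege   [vowel merger]
  bisege → bisigi   [vowel merger]
  giving Misimu bisigi.
Paranic: start from *bisaga.
  rule 1 (rhotacism): bisaga → biraga
  rule 2: no change — biraga
  rule 3 (vowel merger): biraga → birege
  ⇒ Paranic birege
No other proto-form is consistent with every reflex, so the reconstruction is *bisaga.

*bisaga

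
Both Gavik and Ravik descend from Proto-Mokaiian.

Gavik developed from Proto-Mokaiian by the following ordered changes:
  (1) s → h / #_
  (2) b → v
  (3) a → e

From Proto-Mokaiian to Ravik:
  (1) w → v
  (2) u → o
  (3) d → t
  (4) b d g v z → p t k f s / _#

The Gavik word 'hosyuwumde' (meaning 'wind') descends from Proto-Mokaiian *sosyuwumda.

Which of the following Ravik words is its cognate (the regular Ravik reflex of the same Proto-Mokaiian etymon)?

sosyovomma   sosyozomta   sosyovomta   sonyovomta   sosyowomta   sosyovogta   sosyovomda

Ravik: *sosyuwumda > sosyuvumda > sosyovomda > sosyovomta  (by unconditioned shift, vowel merger, unconditioned shift)
Only 'sosyovomta' matches the regular Ravik development of *sosyuwumda.

sosyovomta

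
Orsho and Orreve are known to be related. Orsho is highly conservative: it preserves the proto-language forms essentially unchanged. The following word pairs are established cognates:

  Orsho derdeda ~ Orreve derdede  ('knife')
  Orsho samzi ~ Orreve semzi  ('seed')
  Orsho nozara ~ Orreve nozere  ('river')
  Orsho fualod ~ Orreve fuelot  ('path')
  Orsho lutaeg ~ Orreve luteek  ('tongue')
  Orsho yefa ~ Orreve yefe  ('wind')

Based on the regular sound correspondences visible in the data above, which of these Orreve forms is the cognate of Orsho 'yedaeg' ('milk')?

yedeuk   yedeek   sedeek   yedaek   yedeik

lutaeg ~ luteek — Orsho a corresponds to Orreve e after a consonant, before a front vowel.
lutaeg ~ luteek — Orsho g corresponds to Orreve k word-finally.
Applying these to Orsho 'yedaeg':
  yedaeg → yedeeg   (a→e after a consonant, before a front vowel)
  yedeeg → yedeek   (g→k word-finally)
So the Orreve cognate is 'yedeek'.

yedeek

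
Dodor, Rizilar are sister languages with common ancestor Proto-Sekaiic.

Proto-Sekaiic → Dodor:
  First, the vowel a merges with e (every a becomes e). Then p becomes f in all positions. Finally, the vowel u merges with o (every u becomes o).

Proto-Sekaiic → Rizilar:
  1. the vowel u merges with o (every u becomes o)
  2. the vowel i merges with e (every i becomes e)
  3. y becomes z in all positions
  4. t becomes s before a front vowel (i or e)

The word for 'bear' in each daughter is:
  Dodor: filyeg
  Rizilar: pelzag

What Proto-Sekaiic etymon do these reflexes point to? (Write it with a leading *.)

Position 4: Dodor has y, Rizilar has z. Dodor preserves y here (none of its changes turn any other segment into y), so the proto-segment is *y.
Position 1: Dodor has f, Rizilar has p. Rizilar preserves p here (none of its changes turn any other segment into p), so the proto-segment is *p.
Position 2: Dodor has i, Rizilar has e. Dodor preserves i here (none of its changes turn any other segment into i), so the proto-segment is *i.
This points to *pilyag. Verify forward in each daughter:
Dodor: *pilyag > pilyeg > filyeg  (by vowel merger, unconditioned shift)
Rizilar: *pilyag
  pilyag (rule 1 does not apply)
  pilyag → pelyag   [vowel merger]
  pelyag → pelzag   [unconditioned shift]
  pelzag (rule 4 does not apply)
  giving Rizilar pelzag.
*pilyag is the unique common source.

*pilyag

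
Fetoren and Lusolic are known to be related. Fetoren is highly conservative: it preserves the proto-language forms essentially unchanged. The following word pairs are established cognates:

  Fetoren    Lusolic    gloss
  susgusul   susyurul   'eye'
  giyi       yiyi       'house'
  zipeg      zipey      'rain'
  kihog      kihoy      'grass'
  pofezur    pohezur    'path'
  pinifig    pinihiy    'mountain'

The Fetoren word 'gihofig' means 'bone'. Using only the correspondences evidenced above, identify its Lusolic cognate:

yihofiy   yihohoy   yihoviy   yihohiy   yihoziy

yihohiy

giyi ~ yiyi — Fetoren g corresponds to Lusolic y word-initially before a front vowel.
pinifig ~ pinihiy — Fetoren f corresponds to Lusolic h between vowels (before a front vowel).
zipeg ~ zipey, kihog ~ kihoy — Fetoren g corresponds to Lusolic y word-finally.
Applying these to Fetoren 'gihofig':
  gihofig → yihofig   (g→y word-initially before a front vowel)
  yihofig → yihohig   (f→h between vowels (before a front vowel))
  yihohig → yihohiy   (g→y word-finally)
So the Lusolic cognate is 'yihohiy'.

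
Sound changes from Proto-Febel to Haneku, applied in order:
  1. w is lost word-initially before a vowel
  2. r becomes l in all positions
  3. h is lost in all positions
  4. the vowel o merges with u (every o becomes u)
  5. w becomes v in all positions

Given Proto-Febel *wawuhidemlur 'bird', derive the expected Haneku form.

Haneku: *wawuhidemlur > awuhidemlur > awuhidemlul > awuidemlul > avuidemlul  (by glide loss, unconditioned shift, h-loss, unconditioned shift)

avuidemlul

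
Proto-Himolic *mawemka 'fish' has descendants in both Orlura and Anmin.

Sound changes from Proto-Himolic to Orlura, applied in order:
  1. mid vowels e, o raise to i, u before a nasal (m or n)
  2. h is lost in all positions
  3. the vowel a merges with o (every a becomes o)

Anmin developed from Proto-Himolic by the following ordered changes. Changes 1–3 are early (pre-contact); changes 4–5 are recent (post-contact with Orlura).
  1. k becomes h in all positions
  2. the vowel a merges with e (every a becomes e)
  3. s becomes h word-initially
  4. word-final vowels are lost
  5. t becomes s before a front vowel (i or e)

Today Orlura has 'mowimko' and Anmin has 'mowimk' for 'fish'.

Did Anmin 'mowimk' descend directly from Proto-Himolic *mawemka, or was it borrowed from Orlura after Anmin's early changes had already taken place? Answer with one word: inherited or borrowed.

borrowed

If inherited, *mawemka would pass through all of Anmin's changes:
Anmin: *mawemka
  mawemka → mawemha   [unconditioned shift]
  mawemha → mewemhe   [vowel merger]
  mewemhe (rule 3 does not apply)
  mewemhe → mewemh   [apocope]
  mewemh (rule 5 does not apply)
  giving Anmin mewemh.
If borrowed from Orlura 'mowimko' after the early changes, it would undergo only the recent ones:
  rule 4 (apocope): mowimko → mowimk
  rule 5 (palatalisation): no change (mowimk)
  ⇒ as a loan: mowimk
Anmin 'mowimk' matches the loan outcome 'mowimk', not the inherited 'mewemh' — it skipped the early Anmin changes, so it was borrowed from Orlura.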